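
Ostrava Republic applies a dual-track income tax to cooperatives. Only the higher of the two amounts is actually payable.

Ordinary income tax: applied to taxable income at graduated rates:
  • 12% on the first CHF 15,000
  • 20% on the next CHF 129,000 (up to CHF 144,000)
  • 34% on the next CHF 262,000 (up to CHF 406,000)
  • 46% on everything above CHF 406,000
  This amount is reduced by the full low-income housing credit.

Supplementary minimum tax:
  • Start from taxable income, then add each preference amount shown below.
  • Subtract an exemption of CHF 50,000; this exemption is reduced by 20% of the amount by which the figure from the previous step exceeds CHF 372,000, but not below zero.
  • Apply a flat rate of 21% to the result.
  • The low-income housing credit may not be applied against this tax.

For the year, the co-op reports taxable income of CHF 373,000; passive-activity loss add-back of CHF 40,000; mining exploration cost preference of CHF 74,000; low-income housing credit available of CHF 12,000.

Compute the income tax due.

CHF 96,600

Ordinary income tax:
  CHF 15,000 × 12% = CHF 1,800
  CHF 129,000 × 20% = CHF 25,800
  CHF 229,000 × 34% = CHF 77,860
  → CHF 105,460
  Less low-income housing credit CHF 12,000 → CHF 93,460

Supplementary minimum tax:
  Adjusted income: CHF 373,000 + CHF 40,000 + CHF 74,000 = CHF 487,000
  Exemption: CHF 50,000 − 20% × (CHF 487,000 − CHF 372,000) = CHF 50,000 − CHF 23,000 = CHF 27,000
  Base: CHF 487,000 − CHF 27,000 = CHF 460,000
  CHF 460,000 × 21% = CHF 96,600

CHF 96,600 > CHF 93,460, so the supplementary minimum tax is the binding amount.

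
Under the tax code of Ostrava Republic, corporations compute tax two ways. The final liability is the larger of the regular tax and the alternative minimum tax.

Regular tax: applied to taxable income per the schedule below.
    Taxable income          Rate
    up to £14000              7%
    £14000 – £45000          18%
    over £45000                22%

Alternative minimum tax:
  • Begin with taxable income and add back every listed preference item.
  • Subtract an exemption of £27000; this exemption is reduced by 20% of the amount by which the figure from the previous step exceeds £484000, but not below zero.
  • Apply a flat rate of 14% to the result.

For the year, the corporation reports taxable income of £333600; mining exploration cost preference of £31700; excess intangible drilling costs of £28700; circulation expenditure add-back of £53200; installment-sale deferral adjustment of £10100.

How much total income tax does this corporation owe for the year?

Regular tax:
  £14000 × 7% = £980
  £31000 × 18% = £5580
  £288600 × 22% = £63492
  → £70052

Alternative minimum tax:
  Adjusted income: £333600 + £31700 + £28700 + £53200 + £10100 = £457300
  Exemption: £457300 ≤ £484000, so full £27000 applies
  Base: £457300 − £27000 = £430300
  £430300 × 14% = £60242

£70052 > £60242, so the regular tax governs.

£70052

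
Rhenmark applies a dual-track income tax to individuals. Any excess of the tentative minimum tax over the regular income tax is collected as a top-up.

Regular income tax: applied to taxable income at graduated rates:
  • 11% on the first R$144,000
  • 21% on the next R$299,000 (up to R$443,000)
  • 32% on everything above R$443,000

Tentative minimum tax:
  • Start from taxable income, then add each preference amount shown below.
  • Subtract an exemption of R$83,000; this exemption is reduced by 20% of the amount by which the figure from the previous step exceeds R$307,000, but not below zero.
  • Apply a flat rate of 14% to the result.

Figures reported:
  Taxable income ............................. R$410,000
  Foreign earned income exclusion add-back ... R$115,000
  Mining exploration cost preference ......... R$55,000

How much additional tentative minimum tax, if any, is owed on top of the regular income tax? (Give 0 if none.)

Tentative minimum tax:
  Adjusted income: R$410,000 + R$115,000 + R$55,000 = R$580,000
  Exemption: R$83,000 − 20% × (R$580,000 − R$307,000) = R$83,000 − R$54,600 = R$28,400
  Base: R$580,000 − R$28,400 = R$551,600
  R$551,600 × 14% = R$77,224

Regular income tax:
  R$144,000 × 11% = R$15,840
  R$266,000 × 21% = R$55,860
  → R$71,700

Excess of tentative minimum tax over regular income tax: R$77,224 − R$71,700 = R$5,524.

R$5,524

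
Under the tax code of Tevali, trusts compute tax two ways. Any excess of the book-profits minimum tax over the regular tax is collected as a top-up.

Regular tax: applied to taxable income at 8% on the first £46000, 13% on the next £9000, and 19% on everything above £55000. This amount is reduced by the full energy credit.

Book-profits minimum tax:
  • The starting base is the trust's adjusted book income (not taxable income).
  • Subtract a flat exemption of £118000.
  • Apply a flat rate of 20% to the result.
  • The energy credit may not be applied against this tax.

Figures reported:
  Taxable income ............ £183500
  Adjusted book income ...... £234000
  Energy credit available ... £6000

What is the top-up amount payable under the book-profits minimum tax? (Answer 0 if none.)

Regular tax:
  £46000 × 8% = £3680
  £9000 × 13% = £1170
  £128500 × 19% = £24415
  → £29265
  Less energy credit £6000 → £23265

Book-profits minimum tax:
  Base (adjusted book income): £234000
  Less exemption £118000 → base £116000
  £116000 × 20% = £23200

£23200 ≤ £23265, so no add-on is due.

£0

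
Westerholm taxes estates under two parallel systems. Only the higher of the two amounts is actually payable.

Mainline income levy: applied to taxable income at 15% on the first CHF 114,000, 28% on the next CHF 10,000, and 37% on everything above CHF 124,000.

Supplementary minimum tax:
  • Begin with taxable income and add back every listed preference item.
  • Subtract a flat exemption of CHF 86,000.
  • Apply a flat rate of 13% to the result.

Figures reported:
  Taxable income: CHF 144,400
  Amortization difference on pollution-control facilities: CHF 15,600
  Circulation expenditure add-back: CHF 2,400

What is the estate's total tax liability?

CHF 27,448

Mainline income levy:
  CHF 114,000 × 15% = CHF 17,100
  CHF 10,000 × 28% = CHF 2,800
  CHF 20,400 × 37% = CHF 7,548
  → CHF 27,448

Supplementary minimum tax:
  Adjusted income: CHF 144,400 + CHF 15,600 + CHF 2,400 = CHF 162,400
  Less exemption CHF 86,000 → base CHF 76,400
  CHF 76,400 × 13% = CHF 9,932

CHF 27,448 > CHF 9,932, so the mainline income levy governs.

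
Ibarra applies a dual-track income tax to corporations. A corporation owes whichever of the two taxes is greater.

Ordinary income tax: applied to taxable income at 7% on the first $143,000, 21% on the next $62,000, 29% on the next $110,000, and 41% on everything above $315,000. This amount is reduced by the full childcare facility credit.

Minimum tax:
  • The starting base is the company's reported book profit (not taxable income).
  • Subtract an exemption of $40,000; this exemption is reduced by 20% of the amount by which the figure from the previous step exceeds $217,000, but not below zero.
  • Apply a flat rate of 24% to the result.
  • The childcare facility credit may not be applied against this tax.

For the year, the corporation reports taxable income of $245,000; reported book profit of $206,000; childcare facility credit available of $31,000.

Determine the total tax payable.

$39,840

Ordinary income tax:
  $143,000 × 7% = $10,010
  $62,000 × 21% = $13,020
  $40,000 × 29% = $11,600
  → $34,630
  Less childcare facility credit $31,000 → $3,630

Minimum tax:
  Base (reported book profit): $206,000
  Exemption: $206,000 ≤ $217,000, so full $40,000 applies
  Base: $206,000 − $40,000 = $166,000
  $166,000 × 24% = $39,840

$39,840 > $3,630, so the minimum tax is the binding amount.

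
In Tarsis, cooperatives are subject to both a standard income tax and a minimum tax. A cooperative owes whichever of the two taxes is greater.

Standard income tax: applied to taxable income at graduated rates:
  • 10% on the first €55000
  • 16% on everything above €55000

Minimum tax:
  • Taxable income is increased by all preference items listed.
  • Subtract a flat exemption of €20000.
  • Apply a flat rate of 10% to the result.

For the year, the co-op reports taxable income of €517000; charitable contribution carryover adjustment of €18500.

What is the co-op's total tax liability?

€79420

Minimum tax:
  Adjusted income: €517000 + €18500 = €535500
  Less exemption €20000 → base €515500
  €515500 × 10% = €51550

Standard income tax:
  €55000 × 10% = €5500
  €462000 × 16% = €73920
  → €79420

€79420 > €51550, so the standard income tax governs.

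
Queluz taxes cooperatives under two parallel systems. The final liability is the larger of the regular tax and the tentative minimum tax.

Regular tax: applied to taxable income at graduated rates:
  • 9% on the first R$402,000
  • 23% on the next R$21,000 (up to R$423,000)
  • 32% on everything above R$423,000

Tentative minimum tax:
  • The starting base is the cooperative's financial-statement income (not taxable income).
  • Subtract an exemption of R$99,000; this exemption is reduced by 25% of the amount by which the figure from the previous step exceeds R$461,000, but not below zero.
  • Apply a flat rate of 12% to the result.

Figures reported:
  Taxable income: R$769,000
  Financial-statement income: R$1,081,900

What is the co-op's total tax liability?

R$151,730

Tentative minimum tax:
  Base (financial-statement income): R$1,081,900
  Exemption: 25% × (R$1,081,900 − R$461,000) = R$155,225 ≥ R$99,000, so the exemption is fully phased out
  Base: R$1,081,900 − R$0 = R$1,081,900
  R$1,081,900 × 12% = R$129,828

Regular tax:
  R$402,000 × 9% = R$36,180
  R$21,000 × 23% = R$4,830
  R$346,000 × 32% = R$110,720
  → R$151,730

R$151,730 > R$129,828, so the regular tax governs.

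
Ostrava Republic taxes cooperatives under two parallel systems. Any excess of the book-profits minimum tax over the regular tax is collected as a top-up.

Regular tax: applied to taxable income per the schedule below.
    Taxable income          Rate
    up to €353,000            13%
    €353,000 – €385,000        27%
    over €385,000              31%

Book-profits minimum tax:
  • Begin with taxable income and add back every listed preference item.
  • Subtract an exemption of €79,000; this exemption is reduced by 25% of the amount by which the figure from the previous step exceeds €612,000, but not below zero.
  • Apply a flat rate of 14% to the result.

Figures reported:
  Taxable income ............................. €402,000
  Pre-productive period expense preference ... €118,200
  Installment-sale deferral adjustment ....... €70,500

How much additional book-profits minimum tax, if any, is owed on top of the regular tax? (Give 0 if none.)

Regular tax:
  €353,000 × 13% = €45,890
  €32,000 × 27% = €8,640
  €17,000 × 31% = €5,270
  → €59,800

Book-profits minimum tax:
  Adjusted income: €402,000 + €118,200 + €70,500 = €590,700
  Exemption: €590,700 ≤ €612,000, so full €79,000 applies
  Base: €590,700 − €79,000 = €511,700
  €511,700 × 14% = €71,638

Excess of book-profits minimum tax over regular tax: €71,638 − €59,800 = €11,838.

€11,838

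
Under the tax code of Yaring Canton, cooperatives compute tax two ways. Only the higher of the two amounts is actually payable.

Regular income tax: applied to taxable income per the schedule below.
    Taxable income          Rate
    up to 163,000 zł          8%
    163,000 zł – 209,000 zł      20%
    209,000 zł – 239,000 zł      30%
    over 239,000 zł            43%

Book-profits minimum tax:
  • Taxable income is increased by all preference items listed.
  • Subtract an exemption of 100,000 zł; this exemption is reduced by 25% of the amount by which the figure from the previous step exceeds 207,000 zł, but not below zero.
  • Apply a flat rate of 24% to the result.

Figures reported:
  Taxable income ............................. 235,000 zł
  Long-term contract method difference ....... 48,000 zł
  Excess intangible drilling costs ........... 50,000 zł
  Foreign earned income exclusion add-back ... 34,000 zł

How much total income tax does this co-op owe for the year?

73,680 zł

Regular income tax:
  163,000 zł × 8% = 13,040 zł
  46,000 zł × 20% = 9,200 zł
  26,000 zł × 30% = 7,800 zł
  → 30,040 zł

Book-profits minimum tax:
  Adjusted income: 235,000 zł + 48,000 zł + 50,000 zł + 34,000 zł = 367,000 zł
  Exemption: 100,000 zł − 25% × (367,000 zł − 207,000 zł) = 100,000 zł − 40,000 zł = 60,000 zł
  Base: 367,000 zł − 60,000 zł = 307,000 zł
  307,000 zł × 24% = 73,680 zł

73,680 zł > 30,040 zł, so the book-profits minimum tax is the binding amount.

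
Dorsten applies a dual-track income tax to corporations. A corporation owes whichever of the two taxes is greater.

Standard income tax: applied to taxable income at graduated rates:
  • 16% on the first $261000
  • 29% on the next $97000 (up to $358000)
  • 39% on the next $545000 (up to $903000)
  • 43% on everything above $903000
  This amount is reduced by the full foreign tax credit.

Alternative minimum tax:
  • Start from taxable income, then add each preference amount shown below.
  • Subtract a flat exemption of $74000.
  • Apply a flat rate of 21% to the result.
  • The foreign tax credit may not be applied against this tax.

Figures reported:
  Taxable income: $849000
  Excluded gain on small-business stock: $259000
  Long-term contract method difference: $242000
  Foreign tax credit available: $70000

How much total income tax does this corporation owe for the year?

Alternative minimum tax:
  Adjusted income: $849000 + $259000 + $242000 = $1350000
  Less exemption $74000 → base $1276000
  $1276000 × 21% = $267960

Standard income tax:
  $261000 × 16% = $41760
  $97000 × 29% = $28130
  $491000 × 39% = $191490
  → $261380
  Less foreign tax credit $70000 → $191380

$267960 > $191380, so the alternative minimum tax is the binding amount.

$267960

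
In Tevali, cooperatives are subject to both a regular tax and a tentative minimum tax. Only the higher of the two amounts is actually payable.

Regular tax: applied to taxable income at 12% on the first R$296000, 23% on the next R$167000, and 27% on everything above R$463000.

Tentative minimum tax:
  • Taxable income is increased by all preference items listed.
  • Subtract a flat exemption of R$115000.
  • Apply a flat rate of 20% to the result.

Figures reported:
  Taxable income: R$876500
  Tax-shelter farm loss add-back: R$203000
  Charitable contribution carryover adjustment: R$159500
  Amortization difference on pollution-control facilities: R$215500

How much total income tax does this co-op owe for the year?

R$267900

Tentative minimum tax:
  Adjusted income: R$876500 + R$203000 + R$159500 + R$215500 = R$1454500
  Less exemption R$115000 → base R$1339500
  R$1339500 × 20% = R$267900

Regular tax:
  R$296000 × 12% = R$35520
  R$167000 × 23% = R$38410
  R$413500 × 27% = R$111645
  → R$185575

R$267900 > R$185575, so the tentative minimum tax is the binding amount.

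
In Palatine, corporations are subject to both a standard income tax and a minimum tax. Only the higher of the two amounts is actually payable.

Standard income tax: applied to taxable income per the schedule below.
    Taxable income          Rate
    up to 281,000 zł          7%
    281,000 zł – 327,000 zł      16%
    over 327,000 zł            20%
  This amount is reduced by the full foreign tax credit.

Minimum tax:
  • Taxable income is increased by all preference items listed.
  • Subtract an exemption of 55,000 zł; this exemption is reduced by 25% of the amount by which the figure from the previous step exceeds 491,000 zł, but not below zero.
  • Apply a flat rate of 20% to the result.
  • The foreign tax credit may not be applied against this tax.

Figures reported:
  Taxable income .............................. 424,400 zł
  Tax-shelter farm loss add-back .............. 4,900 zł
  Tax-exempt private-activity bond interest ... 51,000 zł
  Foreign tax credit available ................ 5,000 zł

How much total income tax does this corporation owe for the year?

85,060 zł

Minimum tax:
  Adjusted income: 424,400 zł + 4,900 zł + 51,000 zł = 480,300 zł
  Exemption: 480,300 zł ≤ 491,000 zł, so full 55,000 zł applies
  Base: 480,300 zł − 55,000 zł = 425,300 zł
  425,300 zł × 20% = 85,060 zł

Standard income tax:
  281,000 zł × 7% = 19,670 zł
  46,000 zł × 16% = 7,360 zł
  97,400 zł × 20% = 19,480 zł
  → 46,510 zł
  Less foreign tax credit 5,000 zł → 41,510 zł

85,060 zł > 41,510 zł, so the minimum tax is the binding amount.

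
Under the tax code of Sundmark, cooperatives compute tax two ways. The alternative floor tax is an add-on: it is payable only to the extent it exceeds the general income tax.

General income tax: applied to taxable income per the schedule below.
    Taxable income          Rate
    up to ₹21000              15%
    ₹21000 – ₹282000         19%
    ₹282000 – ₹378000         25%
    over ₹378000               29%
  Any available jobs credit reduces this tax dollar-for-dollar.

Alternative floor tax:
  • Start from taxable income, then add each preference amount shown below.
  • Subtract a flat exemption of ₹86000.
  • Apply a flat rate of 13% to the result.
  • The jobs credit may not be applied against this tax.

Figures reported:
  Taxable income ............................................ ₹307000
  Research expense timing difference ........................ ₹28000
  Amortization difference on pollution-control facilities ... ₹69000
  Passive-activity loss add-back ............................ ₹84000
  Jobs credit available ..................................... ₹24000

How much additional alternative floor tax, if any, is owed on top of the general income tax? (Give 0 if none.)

Alternative floor tax:
  Adjusted income: ₹307000 + ₹28000 + ₹69000 + ₹84000 = ₹488000
  Less exemption ₹86000 → base ₹402000
  ₹402000 × 13% = ₹52260

General income tax:
  ₹21000 × 15% = ₹3150
  ₹261000 × 19% = ₹49590
  ₹25000 × 25% = ₹6250
  → ₹58990
  Less jobs credit ₹24000 → ₹34990

Excess of alternative floor tax over general income tax: ₹52260 − ₹34990 = ₹17270.

₹17270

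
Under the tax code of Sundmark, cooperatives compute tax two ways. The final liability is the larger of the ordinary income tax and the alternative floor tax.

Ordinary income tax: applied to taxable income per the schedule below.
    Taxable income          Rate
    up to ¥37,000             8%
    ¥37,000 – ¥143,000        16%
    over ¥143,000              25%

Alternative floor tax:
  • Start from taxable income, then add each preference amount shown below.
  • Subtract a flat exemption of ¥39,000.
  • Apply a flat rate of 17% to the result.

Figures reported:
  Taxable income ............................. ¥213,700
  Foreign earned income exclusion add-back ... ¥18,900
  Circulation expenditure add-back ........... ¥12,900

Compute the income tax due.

¥37,595

Alternative floor tax:
  Adjusted income: ¥213,700 + ¥18,900 + ¥12,900 = ¥245,500
  Less exemption ¥39,000 → base ¥206,500
  ¥206,500 × 17% = ¥35,105

Ordinary income tax:
  ¥37,000 × 8% = ¥2,960
  ¥106,000 × 16% = ¥16,960
  ¥70,700 × 25% = ¥17,675
  → ¥37,595

¥37,595 > ¥35,105, so the ordinary income tax governs.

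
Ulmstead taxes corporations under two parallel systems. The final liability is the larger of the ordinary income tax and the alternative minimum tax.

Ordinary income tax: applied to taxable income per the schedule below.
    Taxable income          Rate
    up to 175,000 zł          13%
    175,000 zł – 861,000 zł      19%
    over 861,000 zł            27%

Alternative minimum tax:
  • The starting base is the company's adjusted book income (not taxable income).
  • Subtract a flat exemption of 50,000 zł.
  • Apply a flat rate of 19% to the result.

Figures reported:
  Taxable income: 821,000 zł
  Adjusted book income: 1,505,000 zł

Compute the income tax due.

Alternative minimum tax:
  Base (adjusted book income): 1,505,000 zł
  Less exemption 50,000 zł → base 1,455,000 zł
  1,455,000 zł × 19% = 276,450 zł

Ordinary income tax:
  175,000 zł × 13% = 22,750 zł
  646,000 zł × 19% = 122,740 zł
  → 145,490 zł

276,450 zł > 145,490 zł, so the alternative minimum tax is the binding amount.

276,450 zł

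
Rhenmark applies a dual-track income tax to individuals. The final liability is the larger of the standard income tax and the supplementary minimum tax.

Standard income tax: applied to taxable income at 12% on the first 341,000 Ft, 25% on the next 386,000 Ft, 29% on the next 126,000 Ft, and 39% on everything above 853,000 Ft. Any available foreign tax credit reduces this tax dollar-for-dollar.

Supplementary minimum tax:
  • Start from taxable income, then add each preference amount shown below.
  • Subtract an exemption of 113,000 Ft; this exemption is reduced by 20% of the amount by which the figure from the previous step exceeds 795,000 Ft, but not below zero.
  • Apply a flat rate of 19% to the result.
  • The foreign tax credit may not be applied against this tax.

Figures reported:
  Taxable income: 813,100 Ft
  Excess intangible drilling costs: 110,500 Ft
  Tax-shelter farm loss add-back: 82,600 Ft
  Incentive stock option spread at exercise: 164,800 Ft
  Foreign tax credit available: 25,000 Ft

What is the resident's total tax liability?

215,308 Ft

Standard income tax:
  341,000 Ft × 12% = 40,920 Ft
  386,000 Ft × 25% = 96,500 Ft
  86,100 Ft × 29% = 24,969 Ft
  → 162,389 Ft
  Less foreign tax credit 25,000 Ft → 137,389 Ft

Supplementary minimum tax:
  Adjusted income: 813,100 Ft + 110,500 Ft + 82,600 Ft + 164,800 Ft = 1,171,000 Ft
  Exemption: 113,000 Ft − 20% × (1,171,000 Ft − 795,000 Ft) = 113,000 Ft − 75,200 Ft = 37,800 Ft
  Base: 1,171,000 Ft − 37,800 Ft = 1,133,200 Ft
  1,133,200 Ft × 19% = 215,308 Ft

215,308 Ft > 137,389 Ft, so the supplementary minimum tax is the binding amount.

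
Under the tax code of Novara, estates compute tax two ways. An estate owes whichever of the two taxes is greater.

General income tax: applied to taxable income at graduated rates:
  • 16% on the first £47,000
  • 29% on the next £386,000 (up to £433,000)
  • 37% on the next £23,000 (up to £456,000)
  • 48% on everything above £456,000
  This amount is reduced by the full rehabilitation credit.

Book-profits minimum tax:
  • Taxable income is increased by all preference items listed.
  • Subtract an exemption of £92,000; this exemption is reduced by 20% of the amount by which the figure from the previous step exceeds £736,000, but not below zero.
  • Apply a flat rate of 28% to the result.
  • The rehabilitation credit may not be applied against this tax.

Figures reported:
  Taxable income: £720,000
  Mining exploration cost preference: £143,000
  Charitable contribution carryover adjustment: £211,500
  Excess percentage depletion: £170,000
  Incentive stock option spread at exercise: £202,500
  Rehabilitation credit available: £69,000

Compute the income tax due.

£405,160

General income tax:
  £47,000 × 16% = £7,520
  £386,000 × 29% = £111,940
  £23,000 × 37% = £8,510
  £264,000 × 48% = £126,720
  → £254,690
  Less rehabilitation credit £69,000 → £185,690

Book-profits minimum tax:
  Adjusted income: £720,000 + £143,000 + £211,500 + £170,000 + £202,500 = £1,447,000
  Exemption: 20% × (£1,447,000 − £736,000) = £142,200 ≥ £92,000, so the exemption is fully phased out
  Base: £1,447,000 − £0 = £1,447,000
  £1,447,000 × 28% = £405,160

£405,160 > £185,690, so the book-profits minimum tax is the binding amount.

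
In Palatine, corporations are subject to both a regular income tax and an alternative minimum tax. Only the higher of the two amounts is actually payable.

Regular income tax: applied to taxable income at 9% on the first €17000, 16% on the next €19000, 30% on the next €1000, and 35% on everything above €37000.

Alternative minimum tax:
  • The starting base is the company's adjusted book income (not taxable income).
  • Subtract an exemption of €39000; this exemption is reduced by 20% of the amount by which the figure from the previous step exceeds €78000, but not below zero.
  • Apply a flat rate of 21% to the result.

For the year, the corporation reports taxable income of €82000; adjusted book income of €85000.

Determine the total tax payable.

€20620

Regular income tax:
  €17000 × 9% = €1530
  €19000 × 16% = €3040
  €1000 × 30% = €300
  €45000 × 35% = €15750
  → €20620

Alternative minimum tax:
  Base (adjusted book income): €85000
  Exemption: €39000 − 20% × (€85000 − €78000) = €39000 − €1400 = €37600
  Base: €85000 − €37600 = €47400
  €47400 × 21% = €9954

€20620 > €9954, so the regular income tax governs.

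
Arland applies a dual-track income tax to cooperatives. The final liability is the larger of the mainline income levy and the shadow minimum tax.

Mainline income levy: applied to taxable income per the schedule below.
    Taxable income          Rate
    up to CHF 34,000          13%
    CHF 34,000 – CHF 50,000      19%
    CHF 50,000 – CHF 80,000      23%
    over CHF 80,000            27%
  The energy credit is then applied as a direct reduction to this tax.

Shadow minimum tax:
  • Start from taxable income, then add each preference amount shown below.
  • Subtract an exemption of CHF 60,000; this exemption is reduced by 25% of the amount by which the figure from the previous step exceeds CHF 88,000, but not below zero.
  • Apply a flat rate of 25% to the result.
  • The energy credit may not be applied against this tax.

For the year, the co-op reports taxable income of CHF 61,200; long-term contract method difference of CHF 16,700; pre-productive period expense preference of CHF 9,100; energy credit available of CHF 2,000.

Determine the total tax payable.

CHF 8,036

Mainline income levy:
  CHF 34,000 × 13% = CHF 4,420
  CHF 16,000 × 19% = CHF 3,040
  CHF 11,200 × 23% = CHF 2,576
  → CHF 10,036
  Less energy credit CHF 2,000 → CHF 8,036

Shadow minimum tax:
  Adjusted income: CHF 61,200 + CHF 16,700 + CHF 9,100 = CHF 87,000
  Exemption: CHF 87,000 ≤ CHF 88,000, so full CHF 60,000 applies
  Base: CHF 87,000 − CHF 60,000 = CHF 27,000
  CHF 27,000 × 25% = CHF 6,750

CHF 8,036 > CHF 6,750, so the mainline income levy governs.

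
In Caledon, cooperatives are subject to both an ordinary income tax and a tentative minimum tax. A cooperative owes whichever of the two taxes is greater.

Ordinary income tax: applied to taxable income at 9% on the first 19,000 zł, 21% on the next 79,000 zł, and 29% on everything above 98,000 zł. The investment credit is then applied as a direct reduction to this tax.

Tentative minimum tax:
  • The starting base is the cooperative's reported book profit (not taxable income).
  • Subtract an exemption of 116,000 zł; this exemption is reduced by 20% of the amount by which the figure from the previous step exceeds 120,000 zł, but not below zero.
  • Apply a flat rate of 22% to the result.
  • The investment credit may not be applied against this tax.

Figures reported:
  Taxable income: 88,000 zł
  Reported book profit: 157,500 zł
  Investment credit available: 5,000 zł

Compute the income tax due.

Tentative minimum tax:
  Base (reported book profit): 157,500 zł
  Exemption: 116,000 zł − 20% × (157,500 zł − 120,000 zł) = 116,000 zł − 7,500 zł = 108,500 zł
  Base: 157,500 zł − 108,500 zł = 49,000 zł
  49,000 zł × 22% = 10,780 zł

Ordinary income tax:
  19,000 zł × 9% = 1,710 zł
  69,000 zł × 21% = 14,490 zł
  → 16,200 zł
  Less investment credit 5,000 zł → 11,200 zł

11,200 zł > 10,780 zł, so the ordinary income tax governs.

11,200 zł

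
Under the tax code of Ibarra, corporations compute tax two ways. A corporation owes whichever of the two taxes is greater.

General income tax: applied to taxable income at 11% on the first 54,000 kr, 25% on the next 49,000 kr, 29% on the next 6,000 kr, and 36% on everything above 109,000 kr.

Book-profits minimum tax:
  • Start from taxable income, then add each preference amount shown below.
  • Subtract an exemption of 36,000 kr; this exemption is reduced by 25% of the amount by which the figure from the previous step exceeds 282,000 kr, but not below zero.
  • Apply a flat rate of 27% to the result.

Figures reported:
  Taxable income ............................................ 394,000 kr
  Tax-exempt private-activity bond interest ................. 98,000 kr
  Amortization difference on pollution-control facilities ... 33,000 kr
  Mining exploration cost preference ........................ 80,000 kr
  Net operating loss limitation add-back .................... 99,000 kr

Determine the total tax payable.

Book-profits minimum tax:
  Adjusted income: 394,000 kr + 98,000 kr + 33,000 kr + 80,000 kr + 99,000 kr = 704,000 kr
  Exemption: 25% × (704,000 kr − 282,000 kr) = 105,500 kr ≥ 36,000 kr, so the exemption is fully phased out
  Base: 704,000 kr − 0 kr = 704,000 kr
  704,000 kr × 27% = 190,080 kr

General income tax:
  54,000 kr × 11% = 5,940 kr
  49,000 kr × 25% = 12,250 kr
  6,000 kr × 29% = 1,740 kr
  285,000 kr × 36% = 102,600 kr
  → 122,530 kr

190,080 kr > 122,530 kr, so the book-profits minimum tax is the binding amount.

190,080 kr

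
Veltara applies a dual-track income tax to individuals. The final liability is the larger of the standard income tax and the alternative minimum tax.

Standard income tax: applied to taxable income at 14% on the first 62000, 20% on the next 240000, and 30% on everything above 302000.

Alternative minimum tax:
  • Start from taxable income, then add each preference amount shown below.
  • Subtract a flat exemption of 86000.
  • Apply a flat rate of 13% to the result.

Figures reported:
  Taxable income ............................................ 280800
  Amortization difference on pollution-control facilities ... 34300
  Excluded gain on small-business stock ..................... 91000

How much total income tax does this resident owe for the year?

Standard income tax:
  62000 × 14% = 8680
  218800 × 20% = 43760
  → 52440

Alternative minimum tax:
  Adjusted income: 280800 + 34300 + 91000 = 406100
  Less exemption 86000 → base 320100
  320100 × 13% = 41613

52440 > 41613, so the standard income tax governs.

52440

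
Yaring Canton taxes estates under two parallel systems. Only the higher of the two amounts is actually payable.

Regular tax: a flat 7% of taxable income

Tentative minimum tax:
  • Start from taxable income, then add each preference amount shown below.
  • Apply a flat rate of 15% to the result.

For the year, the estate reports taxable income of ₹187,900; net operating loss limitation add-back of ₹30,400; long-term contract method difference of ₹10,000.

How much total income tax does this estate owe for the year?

₹34,245

Tentative minimum tax:
  Adjusted income: ₹187,900 + ₹30,400 + ₹10,000 = ₹228,300
  ₹228,300 × 15% = ₹34,245

Regular tax:
  ₹187,900 × 7% = ₹13,153

₹34,245 > ₹13,153, so the tentative minimum tax is the binding amount.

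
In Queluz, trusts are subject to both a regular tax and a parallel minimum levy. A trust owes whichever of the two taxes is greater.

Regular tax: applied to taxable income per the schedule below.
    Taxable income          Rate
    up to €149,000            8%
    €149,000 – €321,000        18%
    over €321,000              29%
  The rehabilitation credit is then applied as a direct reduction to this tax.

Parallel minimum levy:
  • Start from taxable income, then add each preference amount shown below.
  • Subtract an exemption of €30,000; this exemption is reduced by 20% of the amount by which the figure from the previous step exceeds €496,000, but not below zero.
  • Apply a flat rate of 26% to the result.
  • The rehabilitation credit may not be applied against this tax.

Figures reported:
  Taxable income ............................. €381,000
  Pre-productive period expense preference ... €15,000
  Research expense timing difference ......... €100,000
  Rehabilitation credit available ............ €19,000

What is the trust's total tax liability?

€121,160

Parallel minimum levy:
  Adjusted income: €381,000 + €15,000 + €100,000 = €496,000
  Exemption: €496,000 ≤ €496,000, so full €30,000 applies
  Base: €496,000 − €30,000 = €466,000
  €466,000 × 26% = €121,160

Regular tax:
  €149,000 × 8% = €11,920
  €172,000 × 18% = €30,960
  €60,000 × 29% = €17,400
  → €60,280
  Less rehabilitation credit €19,000 → €41,280

€121,160 > €41,280, so the parallel minimum levy is the binding amount.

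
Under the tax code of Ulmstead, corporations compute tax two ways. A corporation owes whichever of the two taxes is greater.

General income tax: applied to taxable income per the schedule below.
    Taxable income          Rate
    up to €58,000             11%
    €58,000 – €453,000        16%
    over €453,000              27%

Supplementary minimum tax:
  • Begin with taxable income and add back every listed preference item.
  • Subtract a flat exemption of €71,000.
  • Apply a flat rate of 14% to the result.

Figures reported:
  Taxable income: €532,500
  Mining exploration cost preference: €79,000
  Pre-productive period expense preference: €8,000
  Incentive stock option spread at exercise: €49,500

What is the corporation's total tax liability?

Supplementary minimum tax:
  Adjusted income: €532,500 + €79,000 + €8,000 + €49,500 = €669,000
  Less exemption €71,000 → base €598,000
  €598,000 × 14% = €83,720

General income tax:
  €58,000 × 11% = €6,380
  €395,000 × 16% = €63,200
  €79,500 × 27% = €21,465
  → €91,045

€91,045 > €83,720, so the general income tax governs.

€91,045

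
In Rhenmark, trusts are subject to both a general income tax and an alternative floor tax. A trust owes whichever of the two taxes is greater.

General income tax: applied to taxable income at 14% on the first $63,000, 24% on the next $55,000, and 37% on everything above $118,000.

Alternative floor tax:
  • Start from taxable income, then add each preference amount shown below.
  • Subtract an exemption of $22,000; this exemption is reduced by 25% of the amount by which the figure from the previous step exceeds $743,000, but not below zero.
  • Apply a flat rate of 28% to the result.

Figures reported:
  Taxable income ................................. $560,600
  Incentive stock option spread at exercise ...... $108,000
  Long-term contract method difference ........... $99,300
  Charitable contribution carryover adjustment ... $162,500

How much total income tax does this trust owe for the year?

$260,512

General income tax:
  $63,000 × 14% = $8,820
  $55,000 × 24% = $13,200
  $442,600 × 37% = $163,762
  → $185,782

Alternative floor tax:
  Adjusted income: $560,600 + $108,000 + $99,300 + $162,500 = $930,400
  Exemption: 25% × ($930,400 − $743,000) = $46,850 ≥ $22,000, so the exemption is fully phased out
  Base: $930,400 − $0 = $930,400
  $930,400 × 28% = $260,512

$260,512 > $185,782, so the alternative floor tax is the binding amount.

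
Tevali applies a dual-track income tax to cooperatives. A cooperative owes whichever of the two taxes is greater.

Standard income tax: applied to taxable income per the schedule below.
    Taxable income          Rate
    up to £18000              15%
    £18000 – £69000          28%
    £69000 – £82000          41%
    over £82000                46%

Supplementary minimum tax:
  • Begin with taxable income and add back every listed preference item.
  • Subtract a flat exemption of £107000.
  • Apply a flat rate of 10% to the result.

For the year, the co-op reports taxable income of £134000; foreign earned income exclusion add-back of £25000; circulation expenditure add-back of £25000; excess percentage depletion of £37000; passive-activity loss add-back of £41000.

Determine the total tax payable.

£46230

Supplementary minimum tax:
  Adjusted income: £134000 + £25000 + £25000 + £37000 + £41000 = £262000
  Less exemption £107000 → base £155000
  £155000 × 10% = £15500

Standard income tax:
  £18000 × 15% = £2700
  £51000 × 28% = £14280
  £13000 × 41% = £5330
  £52000 × 46% = £23920
  → £46230

£46230 > £15500, so the standard income tax governs.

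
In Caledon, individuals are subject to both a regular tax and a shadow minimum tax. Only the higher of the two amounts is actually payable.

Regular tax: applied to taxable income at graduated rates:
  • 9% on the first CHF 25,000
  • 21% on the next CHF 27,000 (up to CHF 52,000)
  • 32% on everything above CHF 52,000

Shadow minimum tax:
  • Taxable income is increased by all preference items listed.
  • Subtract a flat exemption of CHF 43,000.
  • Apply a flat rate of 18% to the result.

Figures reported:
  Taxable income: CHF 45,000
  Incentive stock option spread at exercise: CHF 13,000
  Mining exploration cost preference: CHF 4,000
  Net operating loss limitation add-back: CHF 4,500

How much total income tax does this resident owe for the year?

CHF 6,450

Shadow minimum tax:
  Adjusted income: CHF 45,000 + CHF 13,000 + CHF 4,000 + CHF 4,500 = CHF 66,500
  Less exemption CHF 43,000 → base CHF 23,500
  CHF 23,500 × 18% = CHF 4,230

Regular tax:
  CHF 25,000 × 9% = CHF 2,250
  CHF 20,000 × 21% = CHF 4,200
  → CHF 6,450

CHF 6,450 > CHF 4,230, so the regular tax governs.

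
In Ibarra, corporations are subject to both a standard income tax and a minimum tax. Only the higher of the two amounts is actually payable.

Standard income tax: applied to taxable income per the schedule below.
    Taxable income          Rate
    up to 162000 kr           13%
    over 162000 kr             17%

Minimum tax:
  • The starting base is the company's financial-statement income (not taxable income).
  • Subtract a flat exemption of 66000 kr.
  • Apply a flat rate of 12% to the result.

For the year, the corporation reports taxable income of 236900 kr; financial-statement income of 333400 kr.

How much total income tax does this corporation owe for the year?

Minimum tax:
  Base (financial-statement income): 333400 kr
  Less exemption 66000 kr → base 267400 kr
  267400 kr × 12% = 32088 kr

Standard income tax:
  162000 kr × 13% = 21060 kr
  74900 kr × 17% = 12733 kr
  → 33793 kr

33793 kr > 32088 kr, so the standard income tax governs.

33793 kr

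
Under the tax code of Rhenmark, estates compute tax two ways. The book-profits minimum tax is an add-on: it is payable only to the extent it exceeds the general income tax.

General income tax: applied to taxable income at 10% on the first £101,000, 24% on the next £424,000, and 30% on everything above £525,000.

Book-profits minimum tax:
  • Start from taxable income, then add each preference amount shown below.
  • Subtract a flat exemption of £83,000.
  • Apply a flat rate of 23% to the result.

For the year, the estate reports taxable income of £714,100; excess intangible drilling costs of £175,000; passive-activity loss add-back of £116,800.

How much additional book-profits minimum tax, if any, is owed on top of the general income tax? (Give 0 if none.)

£43,677

Book-profits minimum tax:
  Adjusted income: £714,100 + £175,000 + £116,800 = £1,005,900
  Less exemption £83,000 → base £922,900
  £922,900 × 23% = £212,267

General income tax:
  £101,000 × 10% = £10,100
  £424,000 × 24% = £101,760
  £189,100 × 30% = £56,730
  → £168,590

Excess of book-profits minimum tax over general income tax: £212,267 − £168,590 = £43,677.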